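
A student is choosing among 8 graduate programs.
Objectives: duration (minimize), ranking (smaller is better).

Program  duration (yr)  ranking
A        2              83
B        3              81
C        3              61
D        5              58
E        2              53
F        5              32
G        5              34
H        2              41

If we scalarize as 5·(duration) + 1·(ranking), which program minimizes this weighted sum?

A: 5·2 + 1·83 = 93
B: 5·3 + 1·81 = 96
C: 5·3 + 1·61 = 76
D: 5·5 + 1·58 = 83
E: 5·2 + 1·53 = 63
F: 5·5 + 1·32 = 57
G: 5·5 + 1·34 = 59
H: 5·2 + 1·41 = 51
Lowest: H at 51.

H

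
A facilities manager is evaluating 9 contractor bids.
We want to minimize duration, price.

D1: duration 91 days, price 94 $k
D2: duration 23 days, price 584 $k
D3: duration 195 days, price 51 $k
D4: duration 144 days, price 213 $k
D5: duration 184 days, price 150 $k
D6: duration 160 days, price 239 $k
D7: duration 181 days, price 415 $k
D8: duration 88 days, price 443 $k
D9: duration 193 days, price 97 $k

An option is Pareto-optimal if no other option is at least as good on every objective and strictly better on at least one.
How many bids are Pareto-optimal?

D1: not dominated.
D2: not dominated (best duration).
D3: not dominated (best price).
D4: dominated by D1 (duration 91≤144, price 94≤213).
D5: dominated by D1 (duration 91≤184, price 94≤150).
D6: dominated by D1 (duration 91≤160, price 94≤239).
D7: dominated by D1 (duration 91≤181, price 94≤415).
D8: not dominated.
D9: dominated by D1 (duration 91≤193, price 94≤97).
Pareto-optimal: D1, D2, D3, D8 → 4.

4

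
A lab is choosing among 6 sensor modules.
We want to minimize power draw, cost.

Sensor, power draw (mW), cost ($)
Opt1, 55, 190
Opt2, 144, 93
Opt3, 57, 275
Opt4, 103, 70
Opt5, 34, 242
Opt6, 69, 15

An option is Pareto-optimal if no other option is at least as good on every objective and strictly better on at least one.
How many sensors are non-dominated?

3

Opt1: not dominated.
Opt2: dominated by Opt4 (power draw 103≤144, cost 70≤93).
Opt3: dominated by Opt1 (power draw 55≤57, cost 190≤275).
Opt4: dominated by Opt6 (power draw 69≤103, cost 15≤70).
Opt5: not dominated (best power draw).
Opt6: not dominated (best cost).
Pareto-optimal: Opt1, Opt5, Opt6 → 3.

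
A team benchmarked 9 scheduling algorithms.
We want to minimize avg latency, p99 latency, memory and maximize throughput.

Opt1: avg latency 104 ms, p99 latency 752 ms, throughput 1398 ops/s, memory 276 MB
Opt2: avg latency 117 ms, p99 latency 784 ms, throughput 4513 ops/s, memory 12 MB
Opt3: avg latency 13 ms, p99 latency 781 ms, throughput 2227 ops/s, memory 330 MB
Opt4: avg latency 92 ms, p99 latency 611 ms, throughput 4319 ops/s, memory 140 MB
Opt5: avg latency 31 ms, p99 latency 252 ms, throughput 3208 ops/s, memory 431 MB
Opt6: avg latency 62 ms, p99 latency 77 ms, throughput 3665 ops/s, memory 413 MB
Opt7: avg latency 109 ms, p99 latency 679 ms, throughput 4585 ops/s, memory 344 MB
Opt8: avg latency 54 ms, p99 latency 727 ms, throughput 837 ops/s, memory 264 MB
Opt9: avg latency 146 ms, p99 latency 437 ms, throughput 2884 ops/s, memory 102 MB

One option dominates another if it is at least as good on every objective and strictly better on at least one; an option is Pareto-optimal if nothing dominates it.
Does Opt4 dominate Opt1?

Yes

Opt4 vs Opt1: avg latency 92≤104, p99 latency 611≤752, throughput 4319≥1398, memory 140≤276 — Opt4 is at least as good on every objective with at least one strict improvement.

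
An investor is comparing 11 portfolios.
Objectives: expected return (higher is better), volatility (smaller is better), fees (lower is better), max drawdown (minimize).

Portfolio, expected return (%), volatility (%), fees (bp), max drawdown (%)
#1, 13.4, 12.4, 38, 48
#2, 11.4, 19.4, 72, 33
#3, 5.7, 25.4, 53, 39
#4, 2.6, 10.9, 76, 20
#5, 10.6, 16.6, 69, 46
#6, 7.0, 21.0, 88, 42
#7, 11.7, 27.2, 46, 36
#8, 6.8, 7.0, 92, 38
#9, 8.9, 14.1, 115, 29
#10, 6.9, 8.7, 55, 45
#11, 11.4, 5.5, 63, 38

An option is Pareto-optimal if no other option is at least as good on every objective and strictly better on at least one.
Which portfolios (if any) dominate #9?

none

#1: worse on max drawdown (48 vs 29).
#2: worse on volatility (19.4 vs 14.1).
#3: worse on expected return (5.7 vs 8.9).
#4: worse on expected return (2.6 vs 8.9).
#5: worse on volatility (16.6 vs 14.1).
#6: worse on expected return (7.0 vs 8.9).
#7: worse on volatility (27.2 vs 14.1).
#8: worse on expected return (6.8 vs 8.9).
#10: worse on expected return (6.9 vs 8.9).
#11: worse on max drawdown (38 vs 29).
No option dominates #9.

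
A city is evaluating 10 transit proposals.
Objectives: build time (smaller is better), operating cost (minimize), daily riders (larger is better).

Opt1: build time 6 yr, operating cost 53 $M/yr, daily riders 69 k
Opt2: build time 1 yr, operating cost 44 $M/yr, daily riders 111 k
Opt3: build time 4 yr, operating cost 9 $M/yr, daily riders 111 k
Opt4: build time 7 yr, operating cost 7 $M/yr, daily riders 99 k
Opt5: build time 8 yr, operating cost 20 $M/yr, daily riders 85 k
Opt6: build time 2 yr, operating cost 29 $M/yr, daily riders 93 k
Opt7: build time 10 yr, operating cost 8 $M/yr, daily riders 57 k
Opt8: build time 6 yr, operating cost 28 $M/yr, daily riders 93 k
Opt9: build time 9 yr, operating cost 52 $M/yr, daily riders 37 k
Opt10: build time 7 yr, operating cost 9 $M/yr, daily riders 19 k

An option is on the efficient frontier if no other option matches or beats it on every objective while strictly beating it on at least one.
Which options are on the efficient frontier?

Opt1: dominated by Opt2 (build time 1≤6, operating cost 44≤53, daily riders 111≥69).
Opt2: not dominated (best build time).
Opt3: not dominated.
Opt4: not dominated (best operating cost).
Opt5: dominated by Opt3 (build time 4≤8, operating cost 9≤20, daily riders 111≥85).
Opt6: not dominated.
Opt7: dominated by Opt4 (build time 7≤10, operating cost 7≤8, daily riders 99≥57).
Opt8: dominated by Opt3 (build time 4≤6, operating cost 9≤28, daily riders 111≥93).
Opt9: dominated by Opt2 (build time 1≤9, operating cost 44≤52, daily riders 111≥37).
Opt10: dominated by Opt3 (build time 4≤7, operating cost 9≤9, daily riders 111≥19).

Opt2, Opt3, Opt4, Opt6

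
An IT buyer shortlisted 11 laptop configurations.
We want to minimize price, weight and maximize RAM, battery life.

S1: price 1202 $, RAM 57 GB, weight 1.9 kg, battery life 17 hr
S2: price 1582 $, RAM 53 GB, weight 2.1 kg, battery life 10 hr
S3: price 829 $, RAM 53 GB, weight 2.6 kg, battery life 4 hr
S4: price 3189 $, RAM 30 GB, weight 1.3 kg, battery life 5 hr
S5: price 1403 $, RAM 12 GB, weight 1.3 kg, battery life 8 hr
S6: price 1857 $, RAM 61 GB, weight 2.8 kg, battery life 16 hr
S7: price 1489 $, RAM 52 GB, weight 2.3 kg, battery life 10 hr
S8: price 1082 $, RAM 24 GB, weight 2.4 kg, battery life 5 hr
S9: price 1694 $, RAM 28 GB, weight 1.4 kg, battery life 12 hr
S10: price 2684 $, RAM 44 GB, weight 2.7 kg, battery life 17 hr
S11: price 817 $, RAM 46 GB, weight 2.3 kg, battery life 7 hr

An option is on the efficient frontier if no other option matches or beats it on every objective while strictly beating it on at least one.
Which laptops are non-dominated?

S1: not dominated.
S2: dominated by S1 (price 1202≤1582, RAM 57≥53, weight 1.9≤2.1, battery life 17≥10).
S3: not dominated.
S4: not dominated.
S5: not dominated.
S6: not dominated (best RAM).
S7: dominated by S1 (price 1202≤1489, RAM 57≥52, weight 1.9≤2.3, battery life 17≥10).
S8: dominated by S11 (price 817≤1082, RAM 46≥24, weight 2.3≤2.4, battery life 7≥5).
S9: not dominated.
S10: dominated by S1 (price 1202≤2684, RAM 57≥44, weight 1.9≤2.7, battery life 17≥17).
S11: not dominated (best price).

S1, S3, S4, S5, S6, S9, S11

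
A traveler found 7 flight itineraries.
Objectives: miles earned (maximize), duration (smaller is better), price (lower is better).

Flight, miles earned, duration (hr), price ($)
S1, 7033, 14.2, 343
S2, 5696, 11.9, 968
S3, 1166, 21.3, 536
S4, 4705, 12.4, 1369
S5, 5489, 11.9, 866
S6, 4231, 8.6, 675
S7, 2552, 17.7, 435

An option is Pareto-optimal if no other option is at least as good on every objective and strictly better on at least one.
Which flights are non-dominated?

S1: not dominated (best miles earned).
S2: not dominated.
S3: dominated by S1 (miles earned 7033≥1166, duration 14.2≤21.3, price 343≤536).
S4: dominated by S2 (miles earned 5696≥4705, duration 11.9≤12.4, price 968≤1369).
S5: not dominated.
S6: not dominated (best duration).
S7: dominated by S1 (miles earned 7033≥2552, duration 14.2≤17.7, price 343≤435).

S1, S2, S5, S6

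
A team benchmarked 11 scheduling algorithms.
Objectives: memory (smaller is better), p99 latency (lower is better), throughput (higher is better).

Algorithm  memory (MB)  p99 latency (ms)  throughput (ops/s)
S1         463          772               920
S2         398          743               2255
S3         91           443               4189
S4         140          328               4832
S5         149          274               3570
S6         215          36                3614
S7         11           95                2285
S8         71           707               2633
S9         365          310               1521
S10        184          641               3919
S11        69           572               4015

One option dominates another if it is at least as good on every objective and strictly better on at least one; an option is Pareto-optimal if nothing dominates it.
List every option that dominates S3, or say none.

none

S1: worse on memory (463 vs 91).
S2: worse on memory (398 vs 91).
S4: worse on memory (140 vs 91).
S5: worse on memory (149 vs 91).
S6: worse on memory (215 vs 91).
S7: worse on throughput (2285 vs 4189).
S8: worse on p99 latency (707 vs 443).
S9: worse on memory (365 vs 91).
S10: worse on memory (184 vs 91).
S11: worse on p99 latency (572 vs 443).
No option dominates S3.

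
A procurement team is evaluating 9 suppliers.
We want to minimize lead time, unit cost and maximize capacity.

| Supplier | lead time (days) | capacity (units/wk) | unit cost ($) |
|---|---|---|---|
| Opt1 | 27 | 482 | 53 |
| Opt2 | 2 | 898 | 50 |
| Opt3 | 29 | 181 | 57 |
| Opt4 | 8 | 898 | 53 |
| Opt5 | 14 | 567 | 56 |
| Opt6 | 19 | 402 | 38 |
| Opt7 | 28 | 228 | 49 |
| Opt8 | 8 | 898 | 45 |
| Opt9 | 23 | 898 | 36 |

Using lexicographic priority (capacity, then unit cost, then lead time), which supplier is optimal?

Opt9

First maximize capacity: best is 898, kept {Opt2, Opt4, Opt8, Opt9}.
Then minimize unit cost: best is 36, kept {Opt9}.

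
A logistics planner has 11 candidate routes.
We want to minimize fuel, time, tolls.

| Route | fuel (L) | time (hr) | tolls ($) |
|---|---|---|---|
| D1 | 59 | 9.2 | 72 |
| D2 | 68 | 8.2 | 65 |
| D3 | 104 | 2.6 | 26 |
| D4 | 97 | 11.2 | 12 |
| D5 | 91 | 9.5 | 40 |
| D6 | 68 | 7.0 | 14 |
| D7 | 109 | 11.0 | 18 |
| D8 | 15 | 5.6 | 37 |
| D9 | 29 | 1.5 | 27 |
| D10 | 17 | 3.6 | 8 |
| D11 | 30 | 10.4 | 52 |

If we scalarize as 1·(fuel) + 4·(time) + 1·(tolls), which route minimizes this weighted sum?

D10

D1: 1·59 + 4·9.2 + 1·72 = 167.8
D2: 1·68 + 4·8.2 + 1·65 = 165.8
D3: 1·104 + 4·2.6 + 1·26 = 140.4
D4: 1·97 + 4·11.2 + 1·12 = 153.8
D5: 1·91 + 4·9.5 + 1·40 = 169.0
D6: 1·68 + 4·7.0 + 1·14 = 110.0
D7: 1·109 + 4·11.0 + 1·18 = 171.0
D8: 1·15 + 4·5.6 + 1·37 = 74.4
D9: 1·29 + 4·1.5 + 1·27 = 62.0
D10: 1·17 + 4·3.6 + 1·8 = 39.4
D11: 1·30 + 4·10.4 + 1·52 = 123.6
Lowest: D10 at 39.4.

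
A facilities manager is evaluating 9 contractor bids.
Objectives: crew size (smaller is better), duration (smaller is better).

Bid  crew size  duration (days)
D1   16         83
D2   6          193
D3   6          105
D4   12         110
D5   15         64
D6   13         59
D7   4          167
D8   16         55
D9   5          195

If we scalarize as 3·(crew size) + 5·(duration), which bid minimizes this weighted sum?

D8

D1: 3·16 + 5·83 = 463
D2: 3·6 + 5·193 = 983
D3: 3·6 + 5·105 = 543
D4: 3·12 + 5·110 = 586
D5: 3·15 + 5·64 = 365
D6: 3·13 + 5·59 = 334
D7: 3·4 + 5·167 = 847
D8: 3·16 + 5·55 = 323
D9: 3·5 + 5·195 = 990
Lowest: D8 at 323.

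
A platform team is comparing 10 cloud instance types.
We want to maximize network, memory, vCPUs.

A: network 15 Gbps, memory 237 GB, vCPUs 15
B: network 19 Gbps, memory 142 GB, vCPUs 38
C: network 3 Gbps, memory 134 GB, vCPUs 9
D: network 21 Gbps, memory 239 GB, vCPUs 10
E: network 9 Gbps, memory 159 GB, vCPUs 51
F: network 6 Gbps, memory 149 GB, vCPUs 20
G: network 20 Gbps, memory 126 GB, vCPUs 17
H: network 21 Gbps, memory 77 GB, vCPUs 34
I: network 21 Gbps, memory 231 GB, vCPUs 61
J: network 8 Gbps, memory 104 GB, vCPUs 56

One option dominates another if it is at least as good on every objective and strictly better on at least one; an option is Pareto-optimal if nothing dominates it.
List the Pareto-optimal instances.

A: not dominated.
B: dominated by I (network 21≥19, memory 231≥142, vCPUs 61≥38).
C: dominated by A (network 15≥3, memory 237≥134, vCPUs 15≥9).
D: not dominated (best memory).
E: dominated by I (network 21≥9, memory 231≥159, vCPUs 61≥51).
F: dominated by E (network 9≥6, memory 159≥149, vCPUs 51≥20).
G: dominated by I (network 21≥20, memory 231≥126, vCPUs 61≥17).
H: dominated by I (network 21≥21, memory 231≥77, vCPUs 61≥34).
I: not dominated (best vCPUs).
J: dominated by I (network 21≥8, memory 231≥104, vCPUs 61≥56).

A, D, I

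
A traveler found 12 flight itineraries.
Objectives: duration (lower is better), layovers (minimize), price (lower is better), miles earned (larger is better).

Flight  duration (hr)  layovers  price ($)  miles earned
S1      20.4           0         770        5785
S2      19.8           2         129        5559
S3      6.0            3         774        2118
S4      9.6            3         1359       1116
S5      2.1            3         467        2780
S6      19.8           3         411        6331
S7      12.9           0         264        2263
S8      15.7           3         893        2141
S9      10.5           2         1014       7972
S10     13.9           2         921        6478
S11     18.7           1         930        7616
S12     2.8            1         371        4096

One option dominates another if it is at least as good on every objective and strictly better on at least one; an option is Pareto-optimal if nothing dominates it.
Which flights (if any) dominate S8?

S5, S7, S12

S5: duration 2.1≤15.7, layovers 3≤3, price 467≤893, miles earned 2780≥2141 — dominates S8.
S7: duration 12.9≤15.7, layovers 0≤3, price 264≤893, miles earned 2263≥2141 — dominates S8.
S12: duration 2.8≤15.7, layovers 1≤3, price 371≤893, miles earned 4096≥2141 — dominates S8.
Others (S1, S2, S3, S4, S6, S9, S10, S11) are each worse than S8 on at least one objective.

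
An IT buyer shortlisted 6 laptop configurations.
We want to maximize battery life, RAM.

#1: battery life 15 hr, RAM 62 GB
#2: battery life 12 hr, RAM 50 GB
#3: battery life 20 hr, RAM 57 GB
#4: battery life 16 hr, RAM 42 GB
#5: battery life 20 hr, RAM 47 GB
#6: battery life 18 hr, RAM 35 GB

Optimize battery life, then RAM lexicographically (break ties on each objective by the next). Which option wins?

#3

First maximize battery life: best is 20, kept {#3, #5}.
Then maximize RAM: best is 57, kept {#3}.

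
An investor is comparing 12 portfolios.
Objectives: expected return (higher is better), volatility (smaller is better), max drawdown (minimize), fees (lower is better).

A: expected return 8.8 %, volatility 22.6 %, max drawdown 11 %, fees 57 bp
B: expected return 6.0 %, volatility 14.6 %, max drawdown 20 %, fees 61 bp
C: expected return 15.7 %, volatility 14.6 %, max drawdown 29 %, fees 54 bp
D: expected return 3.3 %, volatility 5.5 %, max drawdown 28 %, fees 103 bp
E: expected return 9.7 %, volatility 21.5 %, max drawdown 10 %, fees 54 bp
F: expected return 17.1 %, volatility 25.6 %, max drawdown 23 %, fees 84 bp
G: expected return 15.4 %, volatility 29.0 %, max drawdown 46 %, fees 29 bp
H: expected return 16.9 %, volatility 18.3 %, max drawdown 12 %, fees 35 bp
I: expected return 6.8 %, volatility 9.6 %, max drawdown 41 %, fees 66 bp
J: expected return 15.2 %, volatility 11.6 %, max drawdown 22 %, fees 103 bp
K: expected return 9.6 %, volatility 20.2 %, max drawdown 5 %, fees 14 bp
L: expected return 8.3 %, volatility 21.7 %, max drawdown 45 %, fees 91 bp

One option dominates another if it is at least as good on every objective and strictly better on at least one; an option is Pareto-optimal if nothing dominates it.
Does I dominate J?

No

I vs J: I is worse on expected return (6.8 vs 15.2), so it does not dominate J.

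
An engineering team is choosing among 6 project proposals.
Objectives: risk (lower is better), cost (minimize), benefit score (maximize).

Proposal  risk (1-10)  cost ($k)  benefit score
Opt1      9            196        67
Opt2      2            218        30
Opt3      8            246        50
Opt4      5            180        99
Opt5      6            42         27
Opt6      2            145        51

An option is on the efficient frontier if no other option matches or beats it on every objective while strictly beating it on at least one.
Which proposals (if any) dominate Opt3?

Opt4, Opt6

Opt4: risk 5≤8, cost 180≤246, benefit score 99≥50 — dominates Opt3.
Opt6: risk 2≤8, cost 145≤246, benefit score 51≥50 — dominates Opt3.
Others (Opt1, Opt2, Opt5) are each worse than Opt3 on at least one objective.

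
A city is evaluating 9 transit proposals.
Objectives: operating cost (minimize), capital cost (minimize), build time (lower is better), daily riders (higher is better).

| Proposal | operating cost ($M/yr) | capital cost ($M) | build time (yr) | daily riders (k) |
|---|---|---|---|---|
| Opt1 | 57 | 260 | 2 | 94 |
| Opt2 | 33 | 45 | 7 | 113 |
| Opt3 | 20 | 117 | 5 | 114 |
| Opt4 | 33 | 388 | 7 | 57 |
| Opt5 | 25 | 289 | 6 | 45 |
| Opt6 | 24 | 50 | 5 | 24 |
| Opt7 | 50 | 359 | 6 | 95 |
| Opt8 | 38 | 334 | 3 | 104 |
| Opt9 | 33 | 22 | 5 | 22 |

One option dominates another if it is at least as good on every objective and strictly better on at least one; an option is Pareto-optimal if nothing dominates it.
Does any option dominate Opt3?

No

Opt1: worse on operating cost (57 vs 20).
Opt2: worse on operating cost (33 vs 20).
Opt4: worse on operating cost (33 vs 20).
Opt5: worse on operating cost (25 vs 20).
Opt6: worse on operating cost (24 vs 20).
Opt7: worse on operating cost (50 vs 20).
Opt8: worse on operating cost (38 vs 20).
Opt9: worse on operating cost (33 vs 20).
No option is at least as good as Opt3 on every objective and strictly better on one.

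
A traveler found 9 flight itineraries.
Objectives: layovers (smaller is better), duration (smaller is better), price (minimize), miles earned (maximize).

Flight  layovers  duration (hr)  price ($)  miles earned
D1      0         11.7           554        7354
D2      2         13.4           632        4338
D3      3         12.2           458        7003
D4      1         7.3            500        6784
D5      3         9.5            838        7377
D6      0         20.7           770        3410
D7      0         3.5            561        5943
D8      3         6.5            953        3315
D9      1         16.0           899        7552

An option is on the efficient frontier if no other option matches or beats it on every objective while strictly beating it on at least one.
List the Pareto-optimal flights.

D1, D3, D4, D5, D7, D9

D1: not dominated.
D2: dominated by D1 (layovers 0≤2, duration 11.7≤13.4, price 554≤632, miles earned 7354≥4338).
D3: not dominated (best price).
D4: not dominated.
D5: not dominated.
D6: dominated by D1 (layovers 0≤0, duration 11.7≤20.7, price 554≤770, miles earned 7354≥3410).
D7: not dominated (best duration).
D8: dominated by D7 (layovers 0≤3, duration 3.5≤6.5, price 561≤953, miles earned 5943≥3315).
D9: not dominated (best miles earned).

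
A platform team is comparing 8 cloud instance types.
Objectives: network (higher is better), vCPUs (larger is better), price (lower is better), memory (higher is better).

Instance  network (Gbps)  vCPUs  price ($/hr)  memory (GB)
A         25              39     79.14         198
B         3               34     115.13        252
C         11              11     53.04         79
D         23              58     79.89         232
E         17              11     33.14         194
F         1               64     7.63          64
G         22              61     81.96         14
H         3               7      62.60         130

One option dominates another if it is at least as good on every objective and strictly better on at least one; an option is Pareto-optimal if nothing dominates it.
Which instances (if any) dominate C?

E

E: network 17≥11, vCPUs 11≥11, price 33.14≤53.04, memory 194≥79 — dominates C.
Others (A, B, D, F, G, H) are each worse than C on at least one objective.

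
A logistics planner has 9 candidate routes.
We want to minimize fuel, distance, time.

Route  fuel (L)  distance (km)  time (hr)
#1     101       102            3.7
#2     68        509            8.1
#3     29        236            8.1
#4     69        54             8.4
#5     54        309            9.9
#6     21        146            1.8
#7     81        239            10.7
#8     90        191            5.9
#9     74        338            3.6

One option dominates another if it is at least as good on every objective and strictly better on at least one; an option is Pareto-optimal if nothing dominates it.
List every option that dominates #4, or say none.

none

#1: worse on fuel (101 vs 69).
#2: worse on distance (509 vs 54).
#3: worse on distance (236 vs 54).
#5: worse on distance (309 vs 54).
#6: worse on distance (146 vs 54).
#7: worse on fuel (81 vs 69).
#8: worse on fuel (90 vs 69).
#9: worse on fuel (74 vs 69).
No option dominates #4.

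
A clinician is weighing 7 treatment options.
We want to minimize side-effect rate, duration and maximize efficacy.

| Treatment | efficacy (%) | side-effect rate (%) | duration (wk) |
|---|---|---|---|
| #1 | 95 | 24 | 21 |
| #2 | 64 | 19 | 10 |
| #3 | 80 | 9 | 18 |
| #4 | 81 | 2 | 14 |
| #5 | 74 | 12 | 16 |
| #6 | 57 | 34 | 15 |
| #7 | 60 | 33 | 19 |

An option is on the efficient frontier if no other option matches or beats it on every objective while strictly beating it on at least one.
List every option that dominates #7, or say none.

#2, #3, #4, #5

#2: efficacy 64≥60, side-effect rate 19≤33, duration 10≤19 — dominates #7.
#3: efficacy 80≥60, side-effect rate 9≤33, duration 18≤19 — dominates #7.
#4: efficacy 81≥60, side-effect rate 2≤33, duration 14≤19 — dominates #7.
#5: efficacy 74≥60, side-effect rate 12≤33, duration 16≤19 — dominates #7.
Others (#1, #6) are each worse than #7 on at least one objective.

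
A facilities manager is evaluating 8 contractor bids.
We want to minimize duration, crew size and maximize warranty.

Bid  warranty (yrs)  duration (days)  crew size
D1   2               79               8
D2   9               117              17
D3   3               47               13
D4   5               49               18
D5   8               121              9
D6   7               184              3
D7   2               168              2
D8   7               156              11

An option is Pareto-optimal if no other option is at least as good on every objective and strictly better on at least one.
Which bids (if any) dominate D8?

D5: warranty 8≥7, duration 121≤156, crew size 9≤11 — dominates D8.
Others (D1, D2, D3, D4, D6, D7) are each worse than D8 on at least one objective.

D5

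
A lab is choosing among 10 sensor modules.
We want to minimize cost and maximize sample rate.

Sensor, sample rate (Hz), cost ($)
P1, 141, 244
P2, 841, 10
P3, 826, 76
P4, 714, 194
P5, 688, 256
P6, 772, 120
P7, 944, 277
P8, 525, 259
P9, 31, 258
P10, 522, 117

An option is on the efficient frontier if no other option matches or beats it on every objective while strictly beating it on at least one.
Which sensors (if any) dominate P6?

P2, P3

P2: sample rate 841≥772, cost 10≤120 — dominates P6.
P3: sample rate 826≥772, cost 76≤120 — dominates P6.
Others (P1, P4, P5, P7, P8, P9, P10) are each worse than P6 on at least one objective.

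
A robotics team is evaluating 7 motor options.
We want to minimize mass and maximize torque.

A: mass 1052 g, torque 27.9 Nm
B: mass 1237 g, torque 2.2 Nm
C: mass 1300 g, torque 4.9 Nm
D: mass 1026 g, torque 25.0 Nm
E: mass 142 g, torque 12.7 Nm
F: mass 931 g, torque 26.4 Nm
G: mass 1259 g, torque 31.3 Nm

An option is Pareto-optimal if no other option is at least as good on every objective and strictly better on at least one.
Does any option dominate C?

Yes

A vs C: mass 1052≤1300, torque 27.9≥4.9 — A is at least as good on every objective and strictly better on at least one, so A dominates C.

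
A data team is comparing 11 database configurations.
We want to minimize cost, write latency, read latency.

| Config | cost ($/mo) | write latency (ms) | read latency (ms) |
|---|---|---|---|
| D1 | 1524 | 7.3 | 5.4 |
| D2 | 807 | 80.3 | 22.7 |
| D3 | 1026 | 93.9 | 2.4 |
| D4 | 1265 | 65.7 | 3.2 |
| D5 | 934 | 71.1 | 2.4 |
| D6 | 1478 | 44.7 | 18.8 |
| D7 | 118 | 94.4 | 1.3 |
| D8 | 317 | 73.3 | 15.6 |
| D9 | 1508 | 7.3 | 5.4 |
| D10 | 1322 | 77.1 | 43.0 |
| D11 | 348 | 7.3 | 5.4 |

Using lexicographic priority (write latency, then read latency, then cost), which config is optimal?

First minimize write latency: best is 7.3, kept {D1, D9, D11}.
Then minimize read latency: best is 5.4, kept {D1, D9, D11}.
Then minimize cost: best is 348, kept {D11}.

D11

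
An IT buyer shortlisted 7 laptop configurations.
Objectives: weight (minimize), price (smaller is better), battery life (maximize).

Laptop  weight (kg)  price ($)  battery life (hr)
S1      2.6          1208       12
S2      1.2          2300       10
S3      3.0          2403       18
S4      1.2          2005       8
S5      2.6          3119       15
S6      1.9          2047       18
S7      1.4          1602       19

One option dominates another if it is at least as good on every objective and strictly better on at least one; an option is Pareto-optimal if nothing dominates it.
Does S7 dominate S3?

Yes

S7 vs S3: weight 1.4≤3.0, price 1602≤2403, battery life 19≥18 — S7 is at least as good on every objective with at least one strict improvement.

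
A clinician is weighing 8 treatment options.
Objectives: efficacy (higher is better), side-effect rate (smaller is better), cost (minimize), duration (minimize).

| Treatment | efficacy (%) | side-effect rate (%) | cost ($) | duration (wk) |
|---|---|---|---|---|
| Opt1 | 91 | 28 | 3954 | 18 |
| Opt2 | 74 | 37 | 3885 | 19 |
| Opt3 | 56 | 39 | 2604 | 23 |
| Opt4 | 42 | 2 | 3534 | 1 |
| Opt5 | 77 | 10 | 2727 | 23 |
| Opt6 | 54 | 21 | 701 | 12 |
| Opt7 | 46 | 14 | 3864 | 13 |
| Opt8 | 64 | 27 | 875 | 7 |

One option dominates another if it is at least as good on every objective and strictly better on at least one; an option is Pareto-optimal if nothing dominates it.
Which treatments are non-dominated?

Opt1, Opt2, Opt4, Opt5, Opt6, Opt7, Opt8

Opt1: not dominated (best efficacy).
Opt2: not dominated.
Opt3: dominated by Opt8 (efficacy 64≥56, side-effect rate 27≤39, cost 875≤2604, duration 7≤23).
Opt4: not dominated (best side-effect rate).
Opt5: not dominated.
Opt6: not dominated (best cost).
Opt7: not dominated.
Opt8: not dominated.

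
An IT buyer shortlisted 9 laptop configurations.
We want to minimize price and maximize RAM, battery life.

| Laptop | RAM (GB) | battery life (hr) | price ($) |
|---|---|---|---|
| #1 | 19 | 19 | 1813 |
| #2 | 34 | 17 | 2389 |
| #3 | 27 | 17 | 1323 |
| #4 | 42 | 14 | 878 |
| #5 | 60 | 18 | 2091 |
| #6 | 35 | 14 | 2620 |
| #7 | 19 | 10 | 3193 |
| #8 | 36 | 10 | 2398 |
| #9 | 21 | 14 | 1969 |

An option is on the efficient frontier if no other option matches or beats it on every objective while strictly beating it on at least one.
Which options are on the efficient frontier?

#1: not dominated (best battery life).
#2: dominated by #5 (RAM 60≥34, battery life 18≥17, price 2091≤2389).
#3: not dominated.
#4: not dominated (best price).
#5: not dominated (best RAM).
#6: dominated by #4 (RAM 42≥35, battery life 14≥14, price 878≤2620).
#7: dominated by #1 (RAM 19≥19, battery life 19≥10, price 1813≤3193).
#8: dominated by #4 (RAM 42≥36, battery life 14≥10, price 878≤2398).
#9: dominated by #3 (RAM 27≥21, battery life 17≥14, price 1323≤1969).

#1, #3, #4, #5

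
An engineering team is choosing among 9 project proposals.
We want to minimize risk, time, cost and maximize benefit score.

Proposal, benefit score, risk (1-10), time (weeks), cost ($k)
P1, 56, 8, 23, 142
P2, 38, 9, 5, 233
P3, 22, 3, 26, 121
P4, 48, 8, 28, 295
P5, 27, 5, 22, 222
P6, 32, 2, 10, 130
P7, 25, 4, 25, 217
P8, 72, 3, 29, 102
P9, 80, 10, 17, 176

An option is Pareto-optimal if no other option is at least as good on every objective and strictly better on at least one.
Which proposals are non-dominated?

P1, P2, P3, P6, P8, P9

P1: not dominated.
P2: not dominated (best time).
P3: not dominated.
P4: dominated by P1 (benefit score 56≥48, risk 8≤8, time 23≤28, cost 142≤295).
P5: dominated by P6 (benefit score 32≥27, risk 2≤5, time 10≤22, cost 130≤222).
P6: not dominated (best risk).
P7: dominated by P6 (benefit score 32≥25, risk 2≤4, time 10≤25, cost 130≤217).
P8: not dominated (best cost).
P9: not dominated (best benefit score).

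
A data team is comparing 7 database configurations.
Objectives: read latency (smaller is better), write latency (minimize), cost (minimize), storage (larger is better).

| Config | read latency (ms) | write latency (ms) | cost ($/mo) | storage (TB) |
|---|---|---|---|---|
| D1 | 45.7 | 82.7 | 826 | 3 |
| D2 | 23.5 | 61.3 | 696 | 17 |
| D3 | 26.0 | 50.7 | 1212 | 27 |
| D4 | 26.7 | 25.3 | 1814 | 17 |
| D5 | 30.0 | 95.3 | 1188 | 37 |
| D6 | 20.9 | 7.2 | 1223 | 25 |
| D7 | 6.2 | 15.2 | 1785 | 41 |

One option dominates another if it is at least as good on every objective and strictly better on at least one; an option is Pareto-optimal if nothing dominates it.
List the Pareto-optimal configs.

D2, D3, D5, D6, D7

D1: dominated by D2 (read latency 23.5≤45.7, write latency 61.3≤82.7, cost 696≤826, storage 17≥3).
D2: not dominated (best cost).
D3: not dominated.
D4: dominated by D6 (read latency 20.9≤26.7, write latency 7.2≤25.3, cost 1223≤1814, storage 25≥17).
D5: not dominated.
D6: not dominated (best write latency).
D7: not dominated (best read latency).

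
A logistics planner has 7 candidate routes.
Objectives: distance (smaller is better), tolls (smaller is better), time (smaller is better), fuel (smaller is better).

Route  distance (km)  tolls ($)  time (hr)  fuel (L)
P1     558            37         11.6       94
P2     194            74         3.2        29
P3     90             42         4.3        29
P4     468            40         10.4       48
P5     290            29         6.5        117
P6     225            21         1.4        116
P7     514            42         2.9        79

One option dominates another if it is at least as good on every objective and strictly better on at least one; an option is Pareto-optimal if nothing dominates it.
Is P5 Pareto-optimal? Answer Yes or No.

P6 vs P5: distance 225≤290, tolls 21≤29, time 1.4≤6.5, fuel 116≤117 — P6 is at least as good on every objective and strictly better on at least one, so P6 dominates P5.

No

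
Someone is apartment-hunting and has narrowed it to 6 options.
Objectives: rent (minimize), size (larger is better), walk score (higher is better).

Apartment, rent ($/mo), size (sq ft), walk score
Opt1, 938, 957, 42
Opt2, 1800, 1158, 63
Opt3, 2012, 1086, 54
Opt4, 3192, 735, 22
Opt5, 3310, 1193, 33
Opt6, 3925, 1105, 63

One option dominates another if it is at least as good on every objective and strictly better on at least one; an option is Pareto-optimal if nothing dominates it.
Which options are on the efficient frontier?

Opt1, Opt2, Opt5

Opt1: not dominated (best rent).
Opt2: not dominated.
Opt3: dominated by Opt2 (rent 1800≤2012, size 1158≥1086, walk score 63≥54).
Opt4: dominated by Opt1 (rent 938≤3192, size 957≥735, walk score 42≥22).
Opt5: not dominated (best size).
Opt6: dominated by Opt2 (rent 1800≤3925, size 1158≥1105, walk score 63≥63).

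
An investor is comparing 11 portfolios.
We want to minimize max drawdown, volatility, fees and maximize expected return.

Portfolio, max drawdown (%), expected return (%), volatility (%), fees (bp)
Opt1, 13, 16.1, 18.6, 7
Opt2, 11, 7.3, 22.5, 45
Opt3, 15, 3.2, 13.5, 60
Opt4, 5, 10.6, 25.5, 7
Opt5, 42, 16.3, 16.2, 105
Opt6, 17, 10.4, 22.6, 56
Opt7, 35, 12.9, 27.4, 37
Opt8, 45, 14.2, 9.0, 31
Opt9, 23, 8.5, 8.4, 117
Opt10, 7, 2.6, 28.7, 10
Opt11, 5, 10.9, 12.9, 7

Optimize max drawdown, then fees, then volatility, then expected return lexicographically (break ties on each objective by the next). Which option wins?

Opt11

First minimize max drawdown: best is 5, kept {Opt4, Opt11}.
Then minimize fees: best is 7, kept {Opt4, Opt11}.
Then minimize volatility: best is 12.9, kept {Opt11}.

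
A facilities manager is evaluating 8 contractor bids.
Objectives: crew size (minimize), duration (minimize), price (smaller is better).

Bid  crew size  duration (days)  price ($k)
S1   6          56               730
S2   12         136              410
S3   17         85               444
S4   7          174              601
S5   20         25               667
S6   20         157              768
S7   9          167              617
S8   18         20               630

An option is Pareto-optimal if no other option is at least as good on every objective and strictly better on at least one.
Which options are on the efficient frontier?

S1, S2, S3, S4, S7, S8

S1: not dominated (best crew size).
S2: not dominated (best price).
S3: not dominated.
S4: not dominated.
S5: dominated by S8 (crew size 18≤20, duration 20≤25, price 630≤667).
S6: dominated by S1 (crew size 6≤20, duration 56≤157, price 730≤768).
S7: not dominated.
S8: not dominated (best duration).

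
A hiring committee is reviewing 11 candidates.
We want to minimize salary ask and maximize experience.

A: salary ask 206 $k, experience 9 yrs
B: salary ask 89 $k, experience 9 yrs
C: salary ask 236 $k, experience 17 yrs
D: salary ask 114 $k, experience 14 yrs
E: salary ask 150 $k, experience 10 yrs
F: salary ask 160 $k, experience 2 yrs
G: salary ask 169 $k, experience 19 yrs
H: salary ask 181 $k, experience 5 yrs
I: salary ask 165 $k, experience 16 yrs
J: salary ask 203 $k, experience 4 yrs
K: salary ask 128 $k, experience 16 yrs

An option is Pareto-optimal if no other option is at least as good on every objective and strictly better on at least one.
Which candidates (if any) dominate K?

none

A: worse on salary ask (206 vs 128).
B: worse on experience (9 vs 16).
C: worse on salary ask (236 vs 128).
D: worse on experience (14 vs 16).
E: worse on salary ask (150 vs 128).
F: worse on salary ask (160 vs 128).
G: worse on salary ask (169 vs 128).
H: worse on salary ask (181 vs 128).
I: worse on salary ask (165 vs 128).
J: worse on salary ask (203 vs 128).
No option dominates K.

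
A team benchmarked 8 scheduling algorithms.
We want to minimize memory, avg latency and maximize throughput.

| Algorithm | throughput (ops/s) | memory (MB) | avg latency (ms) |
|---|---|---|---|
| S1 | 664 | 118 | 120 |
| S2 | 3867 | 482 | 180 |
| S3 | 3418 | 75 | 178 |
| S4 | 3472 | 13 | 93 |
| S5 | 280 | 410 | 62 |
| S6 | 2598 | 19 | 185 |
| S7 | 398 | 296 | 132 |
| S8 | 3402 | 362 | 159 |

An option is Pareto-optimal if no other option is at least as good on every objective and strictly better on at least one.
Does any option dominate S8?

S4 vs S8: throughput 3472≥3402, memory 13≤362, avg latency 93≤159 — S4 is at least as good on every objective and strictly better on at least one, so S4 dominates S8.

Yes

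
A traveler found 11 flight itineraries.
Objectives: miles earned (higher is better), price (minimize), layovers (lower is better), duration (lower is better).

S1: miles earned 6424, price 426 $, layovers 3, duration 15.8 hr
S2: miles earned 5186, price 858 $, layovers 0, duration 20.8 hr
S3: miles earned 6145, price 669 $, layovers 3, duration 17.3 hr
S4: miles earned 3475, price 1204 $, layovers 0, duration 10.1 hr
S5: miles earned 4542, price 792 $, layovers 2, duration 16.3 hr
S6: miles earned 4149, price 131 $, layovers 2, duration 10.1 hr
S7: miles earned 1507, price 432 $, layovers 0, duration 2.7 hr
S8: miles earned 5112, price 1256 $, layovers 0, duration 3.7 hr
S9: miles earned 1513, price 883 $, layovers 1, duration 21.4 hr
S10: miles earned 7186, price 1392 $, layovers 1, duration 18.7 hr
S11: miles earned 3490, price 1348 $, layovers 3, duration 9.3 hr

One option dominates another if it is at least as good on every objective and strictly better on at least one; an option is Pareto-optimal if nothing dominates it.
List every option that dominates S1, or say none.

S2: worse on miles earned (5186 vs 6424).
S3: worse on miles earned (6145 vs 6424).
S4: worse on miles earned (3475 vs 6424).
S5: worse on miles earned (4542 vs 6424).
S6: worse on miles earned (4149 vs 6424).
S7: worse on miles earned (1507 vs 6424).
S8: worse on miles earned (5112 vs 6424).
S9: worse on miles earned (1513 vs 6424).
S10: worse on price (1392 vs 426).
S11: worse on miles earned (3490 vs 6424).
No option dominates S1.

none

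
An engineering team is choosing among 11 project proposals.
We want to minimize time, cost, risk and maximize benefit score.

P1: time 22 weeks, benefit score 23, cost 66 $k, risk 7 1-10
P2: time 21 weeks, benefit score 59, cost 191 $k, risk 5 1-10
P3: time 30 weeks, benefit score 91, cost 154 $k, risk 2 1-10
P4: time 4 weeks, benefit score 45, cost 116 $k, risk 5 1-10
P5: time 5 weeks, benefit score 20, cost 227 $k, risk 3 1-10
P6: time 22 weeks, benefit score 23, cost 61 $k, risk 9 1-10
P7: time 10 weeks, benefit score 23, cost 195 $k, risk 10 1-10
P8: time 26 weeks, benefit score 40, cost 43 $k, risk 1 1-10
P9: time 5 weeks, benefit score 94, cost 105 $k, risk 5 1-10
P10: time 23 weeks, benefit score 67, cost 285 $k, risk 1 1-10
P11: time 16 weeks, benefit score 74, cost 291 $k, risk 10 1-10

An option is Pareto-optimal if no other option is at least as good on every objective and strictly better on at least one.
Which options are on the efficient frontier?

P1, P3, P4, P5, P6, P8, P9, P10

P1: not dominated.
P2: dominated by P9 (time 5≤21, benefit score 94≥59, cost 105≤191, risk 5≤5).
P3: not dominated.
P4: not dominated (best time).
P5: not dominated.
P6: not dominated.
P7: dominated by P4 (time 4≤10, benefit score 45≥23, cost 116≤195, risk 5≤10).
P8: not dominated (best cost).
P9: not dominated (best benefit score).
P10: not dominated.
P11: dominated by P9 (time 5≤16, benefit score 94≥74, cost 105≤291, risk 5≤10).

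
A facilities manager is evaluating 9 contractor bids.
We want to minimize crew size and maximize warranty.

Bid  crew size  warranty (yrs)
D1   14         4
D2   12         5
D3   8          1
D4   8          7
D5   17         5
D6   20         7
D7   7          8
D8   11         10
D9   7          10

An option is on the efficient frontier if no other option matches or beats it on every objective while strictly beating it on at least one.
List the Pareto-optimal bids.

D9

D1: dominated by D2 (crew size 12≤14, warranty 5≥4).
D2: dominated by D4 (crew size 8≤12, warranty 7≥5).
D3: dominated by D4 (crew size 8≤8, warranty 7≥1).
D4: dominated by D7 (crew size 7≤8, warranty 8≥7).
D5: dominated by D2 (crew size 12≤17, warranty 5≥5).
D6: dominated by D4 (crew size 8≤20, warranty 7≥7).
D7: dominated by D9 (crew size 7≤7, warranty 10≥8).
D8: dominated by D9 (crew size 7≤11, warranty 10≥10).
D9: not dominated.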